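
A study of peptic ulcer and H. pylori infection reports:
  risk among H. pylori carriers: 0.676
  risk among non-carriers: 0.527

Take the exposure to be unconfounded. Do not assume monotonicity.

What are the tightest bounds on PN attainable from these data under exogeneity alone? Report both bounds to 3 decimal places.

0.220 ≤ PN ≤ 0.700

Let p₁ = 0.676, p₀ = 0.527.
Under exogeneity alone the bounds on PN are max{0,(p₁−p₀)/p₁} ≤ PN ≤ min{1,(1−p₀)/p₁}.
  lower = (p₁ − p₀)/p₁ = 0.149 / 0.676 ≈ 0.2204
  upper = min{1, (1 − p₀)/p₁} = 0.473 / 0.676 ≈ 0.6997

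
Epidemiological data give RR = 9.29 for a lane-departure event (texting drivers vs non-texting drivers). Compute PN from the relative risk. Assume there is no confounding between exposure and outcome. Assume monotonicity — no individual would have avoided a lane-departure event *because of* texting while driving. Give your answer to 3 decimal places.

PN ≈ 0.892

Under exogeneity and monotonicity, PN = (RR − 1) / RR = 1 − 1/RR.
PN = (9.29 − 1) / 9.29 = 8.29 / 9.29 ≈ 0.8924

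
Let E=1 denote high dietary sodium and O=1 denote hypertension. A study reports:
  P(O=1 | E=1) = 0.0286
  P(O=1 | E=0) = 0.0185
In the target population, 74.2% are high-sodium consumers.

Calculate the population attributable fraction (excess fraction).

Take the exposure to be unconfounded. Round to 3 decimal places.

PAF ≈ 0.288

Let p₁ = 0.0286, p₀ = 0.0185.
Overall risk P(Y=1) = π·p₁ + (1−π)·p₀ = 0.742×0.0286 + 0.258×0.0185 = 0.025994.
Under exogeneity, PAF = [P(Y=1) − p₀] / P(Y=1).
PAF = (0.025994 − 0.0185) / 0.025994 ≈ 0.2883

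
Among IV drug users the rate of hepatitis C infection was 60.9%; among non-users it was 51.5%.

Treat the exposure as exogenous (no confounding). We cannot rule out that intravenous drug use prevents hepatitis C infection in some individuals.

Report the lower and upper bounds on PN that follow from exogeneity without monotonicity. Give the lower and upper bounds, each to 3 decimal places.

0.154 ≤ PN ≤ 0.796

p₁ = 0.609, p₀ = 0.515.
Under exogeneity alone the bounds on PN are max{0,(p₁−p₀)/p₁} ≤ PN ≤ min{1,(1−p₀)/p₁}.
  lower = (p₁ − p₀)/p₁ = 0.094 / 0.609 ≈ 0.1544
  upper = min{1, (1 − p₀)/p₁} = 0.485 / 0.609 ≈ 0.7964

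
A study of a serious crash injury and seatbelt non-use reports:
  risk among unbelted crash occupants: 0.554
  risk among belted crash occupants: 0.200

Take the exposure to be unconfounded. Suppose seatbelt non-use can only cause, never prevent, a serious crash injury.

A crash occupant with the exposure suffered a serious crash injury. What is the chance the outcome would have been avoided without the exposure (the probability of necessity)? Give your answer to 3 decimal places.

PN ≈ 0.639

Let p₁ = 0.554, p₀ = 0.2.
Under exogeneity and monotonicity, PN = (p₁ − p₀) / p₁.
PN = (0.554 − 0.2) / 0.554 = 0.354 / 0.554 ≈ 0.6390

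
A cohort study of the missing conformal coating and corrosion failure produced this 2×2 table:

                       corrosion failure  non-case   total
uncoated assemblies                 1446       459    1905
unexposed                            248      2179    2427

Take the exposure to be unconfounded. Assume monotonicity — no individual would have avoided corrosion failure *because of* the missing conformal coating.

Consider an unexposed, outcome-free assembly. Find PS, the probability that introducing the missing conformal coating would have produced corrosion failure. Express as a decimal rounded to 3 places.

p₁ = P(outcome | exposed) = 1446/1905 = 0.75906
p₀ = P(outcome | unexposed) = 248/2427 = 0.10218
Under exogeneity and monotonicity, PS = (p₁ − p₀)/(1 − p₀).
PS = (0.75906 − 0.10218) / 0.89782 ≈ 0.7316

PS ≈ 0.732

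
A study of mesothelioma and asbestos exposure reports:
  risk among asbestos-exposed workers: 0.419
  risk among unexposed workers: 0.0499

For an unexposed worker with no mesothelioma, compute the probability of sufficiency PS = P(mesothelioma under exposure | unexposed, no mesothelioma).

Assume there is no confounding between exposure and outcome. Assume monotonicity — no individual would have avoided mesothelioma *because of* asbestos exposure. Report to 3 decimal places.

PS ≈ 0.388

Let p₁ = 0.419, p₀ = 0.0499.
Under exogeneity and monotonicity, PS = (p₁ − p₀) / (1 − p₀).
PS = (0.419 − 0.0499) / (1 − 0.0499) = 0.3691 / 0.9501 ≈ 0.3885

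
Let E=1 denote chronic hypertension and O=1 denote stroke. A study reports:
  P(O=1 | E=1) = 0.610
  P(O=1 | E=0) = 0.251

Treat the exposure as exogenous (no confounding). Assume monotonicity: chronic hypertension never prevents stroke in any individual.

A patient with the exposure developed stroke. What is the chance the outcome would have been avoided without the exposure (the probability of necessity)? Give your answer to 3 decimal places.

PN ≈ 0.589

Let p₁ = 0.61, p₀ = 0.251.
Under exogeneity and monotonicity, PN = (p₁ − p₀) / p₁.
PN = (0.61 − 0.251) / 0.61 = 0.359 / 0.61 ≈ 0.5885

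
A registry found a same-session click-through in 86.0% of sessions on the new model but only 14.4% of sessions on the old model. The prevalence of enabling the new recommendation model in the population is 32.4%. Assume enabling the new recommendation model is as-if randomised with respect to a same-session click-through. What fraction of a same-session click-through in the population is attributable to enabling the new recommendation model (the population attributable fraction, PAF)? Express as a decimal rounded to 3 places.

PAF ≈ 0.617

p₁ = 0.86, p₀ = 0.144.
Overall risk P(Y=1) = π·p₁ + (1−π)·p₀ = 0.324×0.86 + 0.676×0.144 = 0.37598.
Under exogeneity, PAF = [P(Y=1) − p₀] / P(Y=1).
PAF = (0.37598 − 0.144) / 0.37598 ≈ 0.6170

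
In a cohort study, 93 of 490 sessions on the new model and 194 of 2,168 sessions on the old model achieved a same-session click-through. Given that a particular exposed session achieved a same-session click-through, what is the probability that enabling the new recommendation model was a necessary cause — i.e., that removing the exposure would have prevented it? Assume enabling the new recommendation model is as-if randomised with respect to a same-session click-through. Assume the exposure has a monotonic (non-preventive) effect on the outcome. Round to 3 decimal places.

p₁ = P(outcome | exposed) = 93/490 = 0.1898
p₀ = P(outcome | unexposed) = 194/2168 = 0.089483
Under exogeneity and monotonicity, PN = (p₁ − p₀) / p₁.
PN = (0.1898 − 0.089483) / 0.1898 = 0.10031 / 0.1898 ≈ 0.5285

PN ≈ 0.529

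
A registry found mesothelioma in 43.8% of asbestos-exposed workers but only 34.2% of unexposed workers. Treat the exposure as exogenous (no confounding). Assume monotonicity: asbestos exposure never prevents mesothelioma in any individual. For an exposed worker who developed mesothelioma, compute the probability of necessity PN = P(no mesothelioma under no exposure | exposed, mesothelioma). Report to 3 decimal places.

p₁ = 0.438, p₀ = 0.342.
Under exogeneity and monotonicity, PN = (p₁ − p₀) / p₁.
PN = (0.438 − 0.342) / 0.438 = 0.096 / 0.438 ≈ 0.2192

PN ≈ 0.219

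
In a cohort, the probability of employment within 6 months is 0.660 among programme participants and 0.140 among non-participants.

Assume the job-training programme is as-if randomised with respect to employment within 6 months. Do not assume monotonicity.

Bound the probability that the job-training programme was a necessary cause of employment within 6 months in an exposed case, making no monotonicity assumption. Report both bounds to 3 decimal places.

0.788 ≤ PN ≤ 1.000

Let p₁ = 0.66, p₀ = 0.14.
Under exogeneity alone the bounds on PN are max{0,(p₁−p₀)/p₁} ≤ PN ≤ min{1,(1−p₀)/p₁}.
  lower = (p₁ − p₀)/p₁ = 0.52 / 0.66 ≈ 0.7879
  upper = min{1, (1 − p₀)/p₁} = 0.86 / 0.66 ≈ 1.3030 → capped at 1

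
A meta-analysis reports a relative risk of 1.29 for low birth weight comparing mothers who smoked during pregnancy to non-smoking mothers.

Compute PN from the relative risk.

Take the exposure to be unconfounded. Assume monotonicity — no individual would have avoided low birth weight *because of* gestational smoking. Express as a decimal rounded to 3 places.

PN ≈ 0.225

Under exogeneity and monotonicity, PN = (RR − 1) / RR = 1 − 1/RR.
PN = (1.29 − 1) / 1.29 = 0.29 / 1.29 ≈ 0.2248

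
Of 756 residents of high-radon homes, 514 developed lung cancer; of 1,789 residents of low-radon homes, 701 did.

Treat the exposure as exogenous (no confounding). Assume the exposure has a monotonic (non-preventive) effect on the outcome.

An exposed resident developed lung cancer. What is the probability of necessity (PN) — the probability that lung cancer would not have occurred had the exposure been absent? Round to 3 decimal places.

PN ≈ 0.424

p₁ = P(outcome | exposed) = 514/756 = 0.67989
p₀ = P(outcome | unexposed) = 701/1789 = 0.39184
Under exogeneity and monotonicity, PN = (p₁ − p₀) / p₁.
PN = (0.67989 − 0.39184) / 0.67989 = 0.28806 / 0.67989 ≈ 0.4237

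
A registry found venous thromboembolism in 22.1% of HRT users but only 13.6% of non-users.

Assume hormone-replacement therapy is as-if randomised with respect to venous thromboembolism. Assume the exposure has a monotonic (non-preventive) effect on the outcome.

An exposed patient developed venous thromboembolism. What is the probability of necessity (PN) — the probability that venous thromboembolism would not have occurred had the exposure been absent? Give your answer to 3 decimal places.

PN ≈ 0.385

p₁ = 0.221, p₀ = 0.136.
Under exogeneity and monotonicity, PN = (p₁ − p₀) / p₁.
PN = (0.221 − 0.136) / 0.221 = 0.085 / 0.221 ≈ 0.3846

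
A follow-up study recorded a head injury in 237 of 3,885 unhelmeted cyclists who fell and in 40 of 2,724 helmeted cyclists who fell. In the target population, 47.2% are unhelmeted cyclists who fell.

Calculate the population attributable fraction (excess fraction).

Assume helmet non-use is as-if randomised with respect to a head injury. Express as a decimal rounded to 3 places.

PAF ≈ 0.598

p₁ = P(outcome | exposed) = 237/3885 = 0.061004
p₀ = P(outcome | unexposed) = 40/2724 = 0.014684
Overall risk P(Y=1) = π·p₁ + (1−π)·p₀ = 0.472×0.061004 + 0.528×0.014684 = 0.036547.
Under exogeneity, PAF = [P(Y=1) − p₀] / P(Y=1).
PAF = (0.036547 − 0.014684) / 0.036547 ≈ 0.5982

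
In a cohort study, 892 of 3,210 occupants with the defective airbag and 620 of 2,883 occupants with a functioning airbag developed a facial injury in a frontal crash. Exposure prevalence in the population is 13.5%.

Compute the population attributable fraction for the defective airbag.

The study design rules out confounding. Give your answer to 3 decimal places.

PAF ≈ 0.038

p₁ = P(outcome | exposed) = 892/3210 = 0.27788
p₀ = P(outcome | unexposed) = 620/2883 = 0.21505
Overall risk P(Y=1) = π·p₁ + (1−π)·p₀ = 0.135×0.27788 + 0.865×0.21505 = 0.22354.
Under exogeneity, PAF = [P(Y=1) − p₀] / P(Y=1).
PAF = (0.22354 − 0.21505) / 0.22354 ≈ 0.0379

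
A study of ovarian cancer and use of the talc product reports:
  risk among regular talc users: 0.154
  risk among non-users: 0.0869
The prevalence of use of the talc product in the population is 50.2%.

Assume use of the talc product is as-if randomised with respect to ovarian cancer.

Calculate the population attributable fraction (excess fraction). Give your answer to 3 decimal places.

PAF ≈ 0.279

Let p₁ = 0.154, p₀ = 0.0869.
Overall risk P(Y=1) = π·p₁ + (1−π)·p₀ = 0.502×0.154 + 0.498×0.0869 = 0.12058.
Under exogeneity, PAF = [P(Y=1) − p₀] / P(Y=1).
PAF = (0.12058 − 0.0869) / 0.12058 ≈ 0.2793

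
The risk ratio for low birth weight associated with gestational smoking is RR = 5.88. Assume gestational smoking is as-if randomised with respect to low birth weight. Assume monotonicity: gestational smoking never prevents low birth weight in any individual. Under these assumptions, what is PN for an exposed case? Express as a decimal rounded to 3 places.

Under exogeneity and monotonicity, PN = (RR − 1) / RR = 1 − 1/RR.
PN = (5.88 − 1) / 5.88 = 4.88 / 5.88 ≈ 0.8299

PN ≈ 0.830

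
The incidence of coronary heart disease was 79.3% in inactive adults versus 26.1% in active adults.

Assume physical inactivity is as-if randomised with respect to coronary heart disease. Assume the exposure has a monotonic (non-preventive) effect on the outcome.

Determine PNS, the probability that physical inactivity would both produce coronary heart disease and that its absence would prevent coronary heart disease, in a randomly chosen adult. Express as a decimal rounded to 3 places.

p₁ = 0.793, p₀ = 0.261.
Under exogeneity and monotonicity, PNS = p₁ − p₀.
PNS = 0.793 − 0.261 = 0.532

PNS ≈ 0.532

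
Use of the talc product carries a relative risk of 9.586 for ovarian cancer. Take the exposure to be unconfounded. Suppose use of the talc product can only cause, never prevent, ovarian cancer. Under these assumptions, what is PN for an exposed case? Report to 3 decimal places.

Under exogeneity and monotonicity, PN = (RR − 1) / RR = 1 − 1/RR.
PN = (9.586 − 1) / 9.586 = 8.586 / 9.586 ≈ 0.8957

PN ≈ 0.896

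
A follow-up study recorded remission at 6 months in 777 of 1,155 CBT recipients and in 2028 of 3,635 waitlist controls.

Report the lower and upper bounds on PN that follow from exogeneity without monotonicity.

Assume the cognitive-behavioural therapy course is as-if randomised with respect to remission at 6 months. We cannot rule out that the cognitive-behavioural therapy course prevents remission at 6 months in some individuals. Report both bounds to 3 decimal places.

p₁ = P(outcome | exposed) = 777/1155 = 0.67273
p₀ = P(outcome | unexposed) = 2028/3635 = 0.55791
Under exogeneity alone the bounds on PN are max{0,(p₁−p₀)/p₁} ≤ PN ≤ min{1,(1−p₀)/p₁}.
  lower = (p₁ − p₀)/p₁ = 0.11482 / 0.67273 ≈ 0.1707
  upper = min{1, (1 − p₀)/p₁} = 0.44209 / 0.67273 ≈ 0.6572

0.171 ≤ PN ≤ 0.657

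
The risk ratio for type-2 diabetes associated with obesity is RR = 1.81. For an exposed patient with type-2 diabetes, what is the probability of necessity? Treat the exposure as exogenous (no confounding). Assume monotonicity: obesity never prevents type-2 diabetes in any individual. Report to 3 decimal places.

PN ≈ 0.448

Under exogeneity and monotonicity, PN = (RR − 1) / RR = 1 − 1/RR.
PN = (1.81 − 1) / 1.81 = 0.81 / 1.81 ≈ 0.4475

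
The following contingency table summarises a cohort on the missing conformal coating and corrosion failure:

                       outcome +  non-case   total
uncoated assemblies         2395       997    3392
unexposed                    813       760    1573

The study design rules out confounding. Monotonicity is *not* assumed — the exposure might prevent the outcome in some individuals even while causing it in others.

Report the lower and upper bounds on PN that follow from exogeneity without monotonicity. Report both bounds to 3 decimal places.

0.268 ≤ PN ≤ 0.684

p₁ = P(outcome | exposed) = 2395/3392 = 0.70607
p₀ = P(outcome | unexposed) = 813/1573 = 0.51685
Under exogeneity alone the bounds on PN are max{0,(p₁−p₀)/p₁} ≤ PN ≤ min{1,(1−p₀)/p₁}.
  lower = (p₁ − p₀)/p₁ = 0.18923 / 0.70607 ≈ 0.2680
  upper = min{1, (1 − p₀)/p₁} = 0.48315 / 0.70607 ≈ 0.6843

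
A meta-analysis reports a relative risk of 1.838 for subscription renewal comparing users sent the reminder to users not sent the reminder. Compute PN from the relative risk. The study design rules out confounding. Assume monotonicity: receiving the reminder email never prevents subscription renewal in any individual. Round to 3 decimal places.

Under exogeneity and monotonicity, PN = (RR − 1) / RR = 1 − 1/RR.
PN = (1.838 − 1) / 1.838 = 0.838 / 1.838 ≈ 0.4559

PN ≈ 0.456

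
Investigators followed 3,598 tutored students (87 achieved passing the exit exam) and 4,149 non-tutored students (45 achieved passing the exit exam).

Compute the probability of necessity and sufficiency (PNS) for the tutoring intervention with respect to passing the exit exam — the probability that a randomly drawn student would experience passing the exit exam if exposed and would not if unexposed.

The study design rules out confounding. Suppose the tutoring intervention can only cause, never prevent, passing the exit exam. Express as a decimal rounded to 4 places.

PNS ≈ 0.0133

p₁ = P(outcome | exposed) = 87/3598 = 0.02418
p₀ = P(outcome | unexposed) = 45/4149 = 0.010846
Under exogeneity and monotonicity, PNS = p₁ − p₀.
PNS = 0.02418 − 0.010846 = 0.013334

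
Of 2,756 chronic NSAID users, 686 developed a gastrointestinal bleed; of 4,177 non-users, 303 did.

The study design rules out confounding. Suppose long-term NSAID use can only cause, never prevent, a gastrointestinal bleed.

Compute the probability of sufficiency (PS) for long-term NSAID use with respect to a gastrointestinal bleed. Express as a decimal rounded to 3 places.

p₁ = P(outcome | exposed) = 686/2756 = 0.24891
p₀ = P(outcome | unexposed) = 303/4177 = 0.07254
Under exogeneity and monotonicity, PS = (p₁ − p₀) / (1 − p₀).
PS = (0.24891 − 0.07254) / (1 − 0.07254) = 0.17637 / 0.92746 ≈ 0.1902

PS ≈ 0.190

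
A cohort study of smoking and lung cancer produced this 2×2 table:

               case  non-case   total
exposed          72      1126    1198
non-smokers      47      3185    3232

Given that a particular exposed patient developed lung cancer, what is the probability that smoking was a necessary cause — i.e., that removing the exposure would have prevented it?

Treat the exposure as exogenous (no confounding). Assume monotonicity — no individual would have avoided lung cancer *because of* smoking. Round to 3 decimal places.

PN ≈ 0.758

p₁ = P(outcome | exposed) = 72/1198 = 0.0601
p₀ = P(outcome | unexposed) = 47/3232 = 0.014542
Under exogeneity and monotonicity, PN = (p₁ − p₀) / p₁.
PN = (0.0601 − 0.014542) / 0.0601 = 0.045558 / 0.0601 ≈ 0.7580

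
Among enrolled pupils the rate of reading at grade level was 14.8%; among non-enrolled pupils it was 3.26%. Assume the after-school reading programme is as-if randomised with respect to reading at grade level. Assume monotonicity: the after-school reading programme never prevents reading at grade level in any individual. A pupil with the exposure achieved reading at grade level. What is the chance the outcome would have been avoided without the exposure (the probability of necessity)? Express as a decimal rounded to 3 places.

p₁ = 0.148, p₀ = 0.0326.
Under exogeneity and monotonicity, PN = (p₁ − p₀) / p₁.
PN = (0.148 − 0.0326) / 0.148 = 0.1154 / 0.148 ≈ 0.7797

PN ≈ 0.780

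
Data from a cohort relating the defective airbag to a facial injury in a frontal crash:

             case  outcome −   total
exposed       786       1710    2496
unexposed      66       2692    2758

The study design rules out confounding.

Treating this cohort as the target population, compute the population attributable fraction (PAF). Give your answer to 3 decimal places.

PAF ≈ 0.852

p₁ = P(outcome | exposed) = 786/2496 = 0.3149
p₀ = P(outcome | unexposed) = 66/2758 = 0.02393
Exposure prevalence π = 2496/5254 = 0.47507; overall risk P(Y=1) = 0.16216.
Under exogeneity, PAF = [P(Y=1) − p₀]/P(Y=1).
PAF = (0.16216 − 0.02393) / 0.16216 ≈ 0.8524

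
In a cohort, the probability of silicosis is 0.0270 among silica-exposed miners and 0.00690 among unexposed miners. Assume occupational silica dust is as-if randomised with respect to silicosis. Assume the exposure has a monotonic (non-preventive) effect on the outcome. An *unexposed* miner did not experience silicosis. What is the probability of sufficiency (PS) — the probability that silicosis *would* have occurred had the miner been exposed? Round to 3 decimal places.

Let p₁ = 0.027, p₀ = 0.0069.
Under exogeneity and monotonicity, PS = (p₁ − p₀) / (1 − p₀).
PS = (0.027 − 0.0069) / (1 − 0.0069) = 0.0201 / 0.9931 ≈ 0.0202

PS ≈ 0.020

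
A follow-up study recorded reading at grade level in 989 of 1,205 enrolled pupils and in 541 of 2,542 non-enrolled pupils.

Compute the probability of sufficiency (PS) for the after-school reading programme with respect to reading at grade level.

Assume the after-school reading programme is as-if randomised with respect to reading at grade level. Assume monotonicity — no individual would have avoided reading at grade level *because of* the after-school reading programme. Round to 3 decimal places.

PS ≈ 0.772

p₁ = P(outcome | exposed) = 989/1205 = 0.82075
p₀ = P(outcome | unexposed) = 541/2542 = 0.21282
Under exogeneity and monotonicity, PS = (p₁ − p₀) / (1 − p₀).
PS = (0.82075 − 0.21282) / (1 − 0.21282) = 0.60792 / 0.78718 ≈ 0.7723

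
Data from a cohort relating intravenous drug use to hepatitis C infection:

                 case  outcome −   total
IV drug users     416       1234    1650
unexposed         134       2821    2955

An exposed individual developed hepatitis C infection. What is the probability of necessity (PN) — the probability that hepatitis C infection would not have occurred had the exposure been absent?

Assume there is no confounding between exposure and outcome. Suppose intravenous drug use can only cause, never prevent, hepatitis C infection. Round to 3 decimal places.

PN ≈ 0.820

p₁ = P(outcome | exposed) = 416/1650 = 0.25212
p₀ = P(outcome | unexposed) = 134/2955 = 0.045347
Under exogeneity and monotonicity, PN = (p₁ − p₀)/p₁.
PN = (0.25212 − 0.045347) / 0.25212 ≈ 0.8201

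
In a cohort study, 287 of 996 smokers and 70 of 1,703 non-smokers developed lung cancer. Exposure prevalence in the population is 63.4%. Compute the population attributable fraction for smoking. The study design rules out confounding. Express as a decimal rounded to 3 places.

PAF ≈ 0.792

p₁ = P(outcome | exposed) = 287/996 = 0.28815
p₀ = P(outcome | unexposed) = 70/1703 = 0.041104
Overall risk P(Y=1) = π·p₁ + (1−π)·p₀ = 0.634×0.28815 + 0.366×0.041104 = 0.19773.
Under exogeneity, PAF = [P(Y=1) − p₀] / P(Y=1).
PAF = (0.19773 − 0.041104) / 0.19773 ≈ 0.7921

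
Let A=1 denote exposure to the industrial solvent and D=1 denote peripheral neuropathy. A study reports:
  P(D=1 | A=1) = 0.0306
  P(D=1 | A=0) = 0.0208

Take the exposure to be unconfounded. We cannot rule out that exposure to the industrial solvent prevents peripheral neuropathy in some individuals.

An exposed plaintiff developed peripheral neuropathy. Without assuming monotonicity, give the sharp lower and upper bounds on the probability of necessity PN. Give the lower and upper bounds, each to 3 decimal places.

Let p₁ = 0.0306, p₀ = 0.0208.
Under exogeneity alone the bounds on PN are max{0,(p₁−p₀)/p₁} ≤ PN ≤ min{1,(1−p₀)/p₁}.
  lower = (p₁ − p₀)/p₁ = 0.0098 / 0.0306 ≈ 0.3203
  upper = min{1, (1 − p₀)/p₁} = 0.9792 / 0.0306 ≈ 32.0000 → capped at 1

0.320 ≤ PN ≤ 1.000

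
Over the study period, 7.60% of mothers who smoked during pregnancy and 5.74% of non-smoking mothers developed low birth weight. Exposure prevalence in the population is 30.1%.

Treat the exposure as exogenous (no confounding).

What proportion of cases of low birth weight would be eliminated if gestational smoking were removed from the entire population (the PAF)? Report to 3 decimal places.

PAF ≈ 0.089

p₁ = 0.076, p₀ = 0.0574.
Overall risk P(Y=1) = π·p₁ + (1−π)·p₀ = 0.301×0.076 + 0.699×0.0574 = 0.062999.
Under exogeneity, PAF = [P(Y=1) − p₀] / P(Y=1).
PAF = (0.062999 − 0.0574) / 0.062999 ≈ 0.0889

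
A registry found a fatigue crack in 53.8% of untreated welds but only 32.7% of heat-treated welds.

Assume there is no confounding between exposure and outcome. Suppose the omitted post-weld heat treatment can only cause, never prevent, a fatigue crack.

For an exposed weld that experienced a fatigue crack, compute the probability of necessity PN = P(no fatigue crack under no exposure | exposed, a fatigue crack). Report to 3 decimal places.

p₁ = 0.538, p₀ = 0.327.
Under exogeneity and monotonicity, PN = (p₁ − p₀) / p₁.
PN = (0.538 − 0.327) / 0.538 = 0.211 / 0.538 ≈ 0.3922

PN ≈ 0.392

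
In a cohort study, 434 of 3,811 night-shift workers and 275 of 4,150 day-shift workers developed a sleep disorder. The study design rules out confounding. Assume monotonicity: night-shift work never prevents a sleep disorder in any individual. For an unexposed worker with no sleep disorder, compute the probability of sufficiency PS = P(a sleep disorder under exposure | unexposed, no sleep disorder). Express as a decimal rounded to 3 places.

p₁ = P(outcome | exposed) = 434/3811 = 0.11388
p₀ = P(outcome | unexposed) = 275/4150 = 0.066265
Under exogeneity and monotonicity, PS = (p₁ − p₀) / (1 − p₀).
PS = (0.11388 − 0.066265) / (1 − 0.066265) = 0.047616 / 0.93373 ≈ 0.0510

PS ≈ 0.051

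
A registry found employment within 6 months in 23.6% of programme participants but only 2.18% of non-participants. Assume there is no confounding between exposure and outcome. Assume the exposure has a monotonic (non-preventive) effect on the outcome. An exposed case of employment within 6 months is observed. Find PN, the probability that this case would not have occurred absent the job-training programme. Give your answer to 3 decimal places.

PN ≈ 0.908

p₁ = 0.236, p₀ = 0.0218.
Under exogeneity and monotonicity, PN = (p₁ − p₀) / p₁.
PN = (0.236 − 0.0218) / 0.236 = 0.2142 / 0.236 ≈ 0.9076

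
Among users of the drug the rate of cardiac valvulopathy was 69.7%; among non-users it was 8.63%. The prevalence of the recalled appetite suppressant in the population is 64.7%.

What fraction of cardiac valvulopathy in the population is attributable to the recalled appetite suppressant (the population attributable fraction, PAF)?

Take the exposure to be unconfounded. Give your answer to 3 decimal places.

p₁ = 0.697, p₀ = 0.0863.
Overall risk P(Y=1) = π·p₁ + (1−π)·p₀ = 0.647×0.697 + 0.353×0.0863 = 0.48142.
Under exogeneity, PAF = [P(Y=1) − p₀] / P(Y=1).
PAF = (0.48142 − 0.0863) / 0.48142 ≈ 0.8207

PAF ≈ 0.821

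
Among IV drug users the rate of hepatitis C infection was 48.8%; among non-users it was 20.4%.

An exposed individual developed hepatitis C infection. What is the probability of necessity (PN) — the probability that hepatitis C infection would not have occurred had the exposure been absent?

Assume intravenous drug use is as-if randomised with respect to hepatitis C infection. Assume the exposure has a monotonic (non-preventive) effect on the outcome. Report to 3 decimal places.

p₁ = 0.488, p₀ = 0.204.
Under exogeneity and monotonicity, PN = (p₁ − p₀) / p₁.
PN = (0.488 − 0.204) / 0.488 = 0.284 / 0.488 ≈ 0.5820

PN ≈ 0.582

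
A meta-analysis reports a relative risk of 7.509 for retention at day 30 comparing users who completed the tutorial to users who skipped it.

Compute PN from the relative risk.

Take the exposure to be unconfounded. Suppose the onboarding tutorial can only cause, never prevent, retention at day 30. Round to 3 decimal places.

PN ≈ 0.867

Under exogeneity and monotonicity, PN = (RR − 1) / RR = 1 − 1/RR.
PN = (7.509 − 1) / 7.509 = 6.509 / 7.509 ≈ 0.8668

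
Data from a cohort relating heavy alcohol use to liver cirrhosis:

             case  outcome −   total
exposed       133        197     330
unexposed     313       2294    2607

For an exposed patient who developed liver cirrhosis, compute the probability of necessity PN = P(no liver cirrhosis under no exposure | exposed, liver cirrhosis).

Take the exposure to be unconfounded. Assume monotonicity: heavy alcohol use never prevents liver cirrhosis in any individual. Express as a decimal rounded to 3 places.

PN ≈ 0.702

p₁ = P(outcome | exposed) = 133/330 = 0.40303
p₀ = P(outcome | unexposed) = 313/2607 = 0.12006
Under exogeneity and monotonicity, PN = (p₁ − p₀) / p₁.
PN = (0.40303 − 0.12006) / 0.40303 = 0.28297 / 0.40303 ≈ 0.7021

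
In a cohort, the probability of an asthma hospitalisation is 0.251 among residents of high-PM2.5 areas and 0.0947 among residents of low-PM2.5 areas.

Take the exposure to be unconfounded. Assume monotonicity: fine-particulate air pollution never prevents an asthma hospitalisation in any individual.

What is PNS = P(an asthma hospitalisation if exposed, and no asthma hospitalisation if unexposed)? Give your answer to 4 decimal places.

PNS ≈ 0.1563

Let p₁ = 0.251, p₀ = 0.0947.
Under exogeneity and monotonicity, PNS = p₁ − p₀.
PNS = 0.251 − 0.0947 = 0.1563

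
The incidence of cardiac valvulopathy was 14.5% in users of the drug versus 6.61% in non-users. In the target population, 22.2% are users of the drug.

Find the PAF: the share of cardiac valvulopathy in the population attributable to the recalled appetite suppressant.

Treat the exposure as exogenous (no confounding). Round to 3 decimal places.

PAF ≈ 0.209

p₁ = 0.145, p₀ = 0.0661.
Overall risk P(Y=1) = π·p₁ + (1−π)·p₀ = 0.222×0.145 + 0.778×0.0661 = 0.083616.
Under exogeneity, PAF = [P(Y=1) − p₀] / P(Y=1).
PAF = (0.083616 − 0.0661) / 0.083616 ≈ 0.2095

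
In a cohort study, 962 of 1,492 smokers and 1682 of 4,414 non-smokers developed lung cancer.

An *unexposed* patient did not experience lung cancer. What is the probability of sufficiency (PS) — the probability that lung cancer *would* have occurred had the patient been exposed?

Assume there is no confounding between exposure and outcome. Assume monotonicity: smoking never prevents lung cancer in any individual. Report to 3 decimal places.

PS ≈ 0.426

p₁ = P(outcome | exposed) = 962/1492 = 0.64477
p₀ = P(outcome | unexposed) = 1682/4414 = 0.38106
Under exogeneity and monotonicity, PS = (p₁ − p₀) / (1 − p₀).
PS = (0.64477 − 0.38106) / (1 − 0.38106) = 0.26371 / 0.61894 ≈ 0.4261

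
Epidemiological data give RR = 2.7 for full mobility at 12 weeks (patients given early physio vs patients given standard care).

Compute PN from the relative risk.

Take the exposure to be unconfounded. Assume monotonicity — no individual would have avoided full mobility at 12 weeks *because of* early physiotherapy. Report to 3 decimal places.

PN ≈ 0.630

Under exogeneity and monotonicity, PN = (RR − 1) / RR = 1 − 1/RR.
PN = (2.7 − 1) / 2.7 = 1.7 / 2.7 ≈ 0.6296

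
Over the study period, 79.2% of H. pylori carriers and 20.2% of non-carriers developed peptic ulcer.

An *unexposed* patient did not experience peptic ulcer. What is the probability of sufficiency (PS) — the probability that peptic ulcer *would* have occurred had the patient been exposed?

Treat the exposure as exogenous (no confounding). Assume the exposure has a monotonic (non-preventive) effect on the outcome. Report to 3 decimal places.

PS ≈ 0.739

p₁ = 0.792, p₀ = 0.202.
Under exogeneity and monotonicity, PS = (p₁ − p₀) / (1 − p₀).
PS = (0.792 − 0.202) / (1 − 0.202) = 0.59 / 0.798 ≈ 0.7393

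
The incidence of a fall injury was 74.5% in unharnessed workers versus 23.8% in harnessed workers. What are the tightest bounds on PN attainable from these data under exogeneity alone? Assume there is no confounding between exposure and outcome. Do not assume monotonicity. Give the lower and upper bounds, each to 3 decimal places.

p₁ = 0.745, p₀ = 0.238.
Under exogeneity alone the bounds on PN are max{0,(p₁−p₀)/p₁} ≤ PN ≤ min{1,(1−p₀)/p₁}.
  lower = (p₁ − p₀)/p₁ = 0.507 / 0.745 ≈ 0.6805
  upper = min{1, (1 − p₀)/p₁} = 0.762 / 0.745 ≈ 1.0228 → capped at 1

0.681 ≤ PN ≤ 1.000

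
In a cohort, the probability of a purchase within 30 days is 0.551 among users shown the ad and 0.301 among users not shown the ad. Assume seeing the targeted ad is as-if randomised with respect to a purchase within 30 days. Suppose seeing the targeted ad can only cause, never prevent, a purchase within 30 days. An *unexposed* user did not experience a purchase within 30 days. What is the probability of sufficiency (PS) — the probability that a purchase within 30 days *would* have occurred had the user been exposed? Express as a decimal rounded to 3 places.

Let p₁ = 0.551, p₀ = 0.301.
Under exogeneity and monotonicity, PS = (p₁ − p₀) / (1 − p₀).
PS = (0.551 − 0.301) / (1 − 0.301) = 0.25 / 0.699 ≈ 0.3577

PS ≈ 0.358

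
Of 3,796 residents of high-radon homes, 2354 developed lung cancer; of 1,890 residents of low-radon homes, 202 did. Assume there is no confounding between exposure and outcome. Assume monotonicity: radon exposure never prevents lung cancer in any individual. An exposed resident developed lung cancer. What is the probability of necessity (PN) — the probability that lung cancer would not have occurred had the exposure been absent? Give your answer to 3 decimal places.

p₁ = P(outcome | exposed) = 2354/3796 = 0.62013
p₀ = P(outcome | unexposed) = 202/1890 = 0.10688
Under exogeneity and monotonicity, PN = (p₁ − p₀) / p₁.
PN = (0.62013 − 0.10688) / 0.62013 = 0.51325 / 0.62013 ≈ 0.8277

PN ≈ 0.828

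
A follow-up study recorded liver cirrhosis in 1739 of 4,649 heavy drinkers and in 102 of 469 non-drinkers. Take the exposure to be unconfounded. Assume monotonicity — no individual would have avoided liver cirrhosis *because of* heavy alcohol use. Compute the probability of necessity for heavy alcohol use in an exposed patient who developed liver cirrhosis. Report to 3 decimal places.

p₁ = P(outcome | exposed) = 1739/4649 = 0.37406
p₀ = P(outcome | unexposed) = 102/469 = 0.21748
Under exogeneity and monotonicity, PN = (p₁ − p₀) / p₁.
PN = (0.37406 − 0.21748) / 0.37406 = 0.15657 / 0.37406 ≈ 0.4186

PN ≈ 0.419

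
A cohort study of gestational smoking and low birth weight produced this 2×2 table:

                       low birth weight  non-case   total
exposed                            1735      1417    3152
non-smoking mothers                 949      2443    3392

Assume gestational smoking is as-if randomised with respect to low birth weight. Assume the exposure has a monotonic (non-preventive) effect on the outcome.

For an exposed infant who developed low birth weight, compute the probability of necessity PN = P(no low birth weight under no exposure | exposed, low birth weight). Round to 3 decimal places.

PN ≈ 0.492

p₁ = P(outcome | exposed) = 1735/3152 = 0.55044
p₀ = P(outcome | unexposed) = 949/3392 = 0.27978
Under exogeneity and monotonicity, PN = (p₁ − p₀)/p₁.
PN = (0.55044 − 0.27978) / 0.55044 ≈ 0.4917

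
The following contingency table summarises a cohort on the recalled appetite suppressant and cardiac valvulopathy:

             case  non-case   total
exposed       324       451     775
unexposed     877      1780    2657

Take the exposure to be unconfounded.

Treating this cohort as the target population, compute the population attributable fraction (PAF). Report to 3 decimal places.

PAF ≈ 0.057

p₁ = P(outcome | exposed) = 324/775 = 0.41806
p₀ = P(outcome | unexposed) = 877/2657 = 0.33007
Exposure prevalence π = 775/3432 = 0.22582; overall risk P(Y=1) = 0.34994.
Under exogeneity, PAF = [P(Y=1) − p₀]/P(Y=1).
PAF = (0.34994 − 0.33007) / 0.34994 ≈ 0.0568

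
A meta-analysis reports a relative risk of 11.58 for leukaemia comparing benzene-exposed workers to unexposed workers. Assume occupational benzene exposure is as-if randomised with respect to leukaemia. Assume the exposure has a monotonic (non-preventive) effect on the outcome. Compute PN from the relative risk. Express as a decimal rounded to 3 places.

PN ≈ 0.914

Under exogeneity and monotonicity, PN = (RR − 1) / RR = 1 − 1/RR.
PN = (11.58 − 1) / 11.58 = 10.58 / 11.58 ≈ 0.9136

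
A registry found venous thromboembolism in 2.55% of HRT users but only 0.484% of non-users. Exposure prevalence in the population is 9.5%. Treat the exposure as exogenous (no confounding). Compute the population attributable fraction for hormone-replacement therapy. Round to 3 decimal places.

p₁ = 0.0255, p₀ = 0.00484.
Overall risk P(Y=1) = π·p₁ + (1−π)·p₀ = 0.095×0.0255 + 0.905×0.00484 = 0.0068027.
Under exogeneity, PAF = [P(Y=1) − p₀] / P(Y=1).
PAF = (0.0068027 − 0.00484) / 0.0068027 ≈ 0.2885

PAF ≈ 0.289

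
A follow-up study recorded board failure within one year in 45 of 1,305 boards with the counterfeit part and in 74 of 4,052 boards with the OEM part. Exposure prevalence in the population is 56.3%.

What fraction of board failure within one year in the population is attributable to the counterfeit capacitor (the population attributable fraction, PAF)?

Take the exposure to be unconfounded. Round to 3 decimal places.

p₁ = P(outcome | exposed) = 45/1305 = 0.034483
p₀ = P(outcome | unexposed) = 74/4052 = 0.018263
Overall risk P(Y=1) = π·p₁ + (1−π)·p₀ = 0.563×0.034483 + 0.437×0.018263 = 0.027395.
Under exogeneity, PAF = [P(Y=1) − p₀] / P(Y=1).
PAF = (0.027395 − 0.018263) / 0.027395 ≈ 0.3333

PAF ≈ 0.333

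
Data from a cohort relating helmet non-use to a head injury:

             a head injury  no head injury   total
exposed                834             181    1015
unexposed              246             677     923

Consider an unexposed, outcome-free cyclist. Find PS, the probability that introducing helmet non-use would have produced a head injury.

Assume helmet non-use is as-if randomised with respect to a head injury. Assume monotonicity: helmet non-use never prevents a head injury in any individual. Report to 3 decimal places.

PS ≈ 0.757

p₁ = P(outcome | exposed) = 834/1015 = 0.82167
p₀ = P(outcome | unexposed) = 246/923 = 0.26652
Under exogeneity and monotonicity, PS = (p₁ − p₀)/(1 − p₀).
PS = (0.82167 − 0.26652) / 0.73348 ≈ 0.7569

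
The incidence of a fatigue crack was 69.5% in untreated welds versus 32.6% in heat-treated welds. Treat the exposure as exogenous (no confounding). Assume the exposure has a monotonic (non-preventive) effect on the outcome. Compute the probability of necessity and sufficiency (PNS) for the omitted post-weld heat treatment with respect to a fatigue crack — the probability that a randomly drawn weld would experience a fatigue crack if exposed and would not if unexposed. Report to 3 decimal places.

PNS ≈ 0.369

p₁ = 0.695, p₀ = 0.326.
Under exogeneity and monotonicity, PNS = p₁ − p₀.
PNS = 0.695 − 0.326 = 0.369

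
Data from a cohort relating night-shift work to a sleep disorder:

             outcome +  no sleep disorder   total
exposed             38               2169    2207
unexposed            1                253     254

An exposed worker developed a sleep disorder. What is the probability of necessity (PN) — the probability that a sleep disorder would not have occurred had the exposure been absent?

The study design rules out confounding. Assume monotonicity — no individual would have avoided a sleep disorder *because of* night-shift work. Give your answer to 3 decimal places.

p₁ = P(outcome | exposed) = 38/2207 = 0.017218
p₀ = P(outcome | unexposed) = 1/254 = 0.003937
Under exogeneity and monotonicity, PN = (p₁ − p₀)/p₁.
PN = (0.017218 − 0.003937) / 0.017218 ≈ 0.7713

PN ≈ 0.771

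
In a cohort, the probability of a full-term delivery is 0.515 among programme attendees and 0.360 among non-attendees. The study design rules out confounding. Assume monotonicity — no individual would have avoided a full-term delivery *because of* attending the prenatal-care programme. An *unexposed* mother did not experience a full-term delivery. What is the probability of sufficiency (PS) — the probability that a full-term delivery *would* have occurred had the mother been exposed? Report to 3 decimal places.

PS ≈ 0.242

Let p₁ = 0.515, p₀ = 0.36.
Under exogeneity and monotonicity, PS = (p₁ − p₀) / (1 − p₀).
PS = (0.515 − 0.36) / (1 − 0.36) = 0.155 / 0.64 ≈ 0.2422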